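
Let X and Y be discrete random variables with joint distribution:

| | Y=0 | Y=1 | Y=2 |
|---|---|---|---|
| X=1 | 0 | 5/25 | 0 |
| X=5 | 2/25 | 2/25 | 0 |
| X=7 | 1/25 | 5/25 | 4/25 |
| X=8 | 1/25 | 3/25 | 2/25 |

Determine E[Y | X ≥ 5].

11/10

P(X ≥ 5) = 4/5.
Σ Y·P over the event = 0·(2/25) + 1·(2/25) + 0·(1/25) + 1·(5/25) + 2·(4/25) + 0·(1/25) + 1·(3/25) + 2·(2/25) = 22/25.
E[Y | X ≥ 5] = (22/25) / (4/5) = 11/10.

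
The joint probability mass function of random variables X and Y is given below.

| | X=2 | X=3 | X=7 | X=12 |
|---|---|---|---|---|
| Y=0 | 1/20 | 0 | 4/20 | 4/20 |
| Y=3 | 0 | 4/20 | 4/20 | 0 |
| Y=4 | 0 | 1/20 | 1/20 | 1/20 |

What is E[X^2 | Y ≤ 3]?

P(Y ≤ 3) = 17/20.
Σ X^2·P over the event = 4·(1/20) + 9·(4/20) + 49·(4/20) + 49·(4/20) + 144·(4/20) = 252/5.
E[X^2 | Y ≤ 3] = (252/5) / (17/20) = 1008/17.

1008/17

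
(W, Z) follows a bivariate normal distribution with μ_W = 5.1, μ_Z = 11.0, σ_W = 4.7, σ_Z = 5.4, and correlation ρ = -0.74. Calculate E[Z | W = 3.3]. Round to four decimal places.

12.5304

For a bivariate normal, E[Z | W=x] = μ_Z + ρ·(σ_Z/σ_W)·(x − μ_W).
E[Z | W=3.3] = 11.0 + (-0.74)·(5.4/4.7)·(3.3 − (5.1)) = 11.0 + (-0.85021)·(-1.8) = 12.5304.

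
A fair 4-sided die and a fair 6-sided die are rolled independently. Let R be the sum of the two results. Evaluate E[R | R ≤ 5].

P(R ≤ 5) = 5/12.
Σ over the event: 2·1/24 + 3·1/12 + 4·1/8 + 5·1/6 = 5/3.
E[R | R ≤ 5] = (5/3) / (5/12) = 4.

4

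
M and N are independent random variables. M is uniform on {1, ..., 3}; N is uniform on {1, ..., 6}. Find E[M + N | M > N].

4

Outcomes with M > N: (2,1), (3,1), (3,2), each with probability 1/18.
E[M + N | M > N] = (3 + 4 + 5) / 3 = 4.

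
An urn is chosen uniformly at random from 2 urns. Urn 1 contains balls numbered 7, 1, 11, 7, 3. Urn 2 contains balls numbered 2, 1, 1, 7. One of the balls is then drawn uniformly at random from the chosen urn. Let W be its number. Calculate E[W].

E[W | urn 1] = (7+1+11+7+3)/5 = 29/5.
E[W | urn 2] = (2+1+1+7)/4 = 11/4.
E[W] = (1/2)·(29/5) + (1/2)·(11/4) = 171/40.

171/40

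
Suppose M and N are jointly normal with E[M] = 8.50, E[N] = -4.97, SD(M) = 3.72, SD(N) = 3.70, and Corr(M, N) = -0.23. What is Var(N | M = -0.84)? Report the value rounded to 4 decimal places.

For a bivariate normal, Var(N | M=x) = σ_N²(1 − ρ²).
Var(N | M=-0.84) = (3.70)²·(1 − (-0.23)²) = 13.69·0.9471 = 12.9658.

12.9658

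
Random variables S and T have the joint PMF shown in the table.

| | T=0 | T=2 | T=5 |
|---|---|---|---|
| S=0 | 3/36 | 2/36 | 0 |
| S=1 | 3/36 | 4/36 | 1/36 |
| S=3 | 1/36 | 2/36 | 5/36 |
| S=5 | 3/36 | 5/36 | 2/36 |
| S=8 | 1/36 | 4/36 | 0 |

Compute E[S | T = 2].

P(T = 2) = 17/36.
Σ S·P over the event = 0·(2/36) + 1·(4/36) + 3·(2/36) + 5·(5/36) + 8·(4/36) = 67/36.
E[S | T = 2] = (67/36) / (17/36) = 67/17.

67/17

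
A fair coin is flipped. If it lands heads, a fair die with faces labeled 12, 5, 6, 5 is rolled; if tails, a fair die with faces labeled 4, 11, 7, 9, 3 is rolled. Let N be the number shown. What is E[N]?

69/10

E[N | heads] = (12+5+6+5)/4 = 7.
E[N | tails] = (4+11+7+9+3)/5 = 34/5.
By the law of total expectation,
E[N] = (1/2)·(7) + (1/2)·(34/5) = 69/10.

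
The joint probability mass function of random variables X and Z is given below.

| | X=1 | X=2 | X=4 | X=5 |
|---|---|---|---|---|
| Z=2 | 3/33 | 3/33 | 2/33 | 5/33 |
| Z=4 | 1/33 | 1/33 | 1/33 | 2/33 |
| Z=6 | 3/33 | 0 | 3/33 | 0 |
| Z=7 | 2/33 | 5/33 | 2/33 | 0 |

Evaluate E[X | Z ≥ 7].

20/9

P(Z ≥ 7) = 3/11.
Σ X·P over the event = 1·(2/33) + 2·(5/33) + 4·(2/33) = 20/33.
E[X | Z ≥ 7] = (20/33) / (3/11) = 20/9.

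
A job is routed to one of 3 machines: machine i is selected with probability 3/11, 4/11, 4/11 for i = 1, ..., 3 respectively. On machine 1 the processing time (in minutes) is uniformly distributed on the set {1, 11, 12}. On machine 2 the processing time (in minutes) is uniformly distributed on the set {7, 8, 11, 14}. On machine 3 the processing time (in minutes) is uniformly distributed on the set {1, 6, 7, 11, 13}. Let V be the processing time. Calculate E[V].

E[V | machine 1] = (1+11+12)/3 = 8.
E[V | machine 2] = (7+8+11+14)/4 = 10.
E[V | machine 3] = (1+6+7+11+13)/5 = 38/5.
E[V] = (3/11)·(8) + (4/11)·(10) + (4/11)·(38/5) = 472/55.

472/55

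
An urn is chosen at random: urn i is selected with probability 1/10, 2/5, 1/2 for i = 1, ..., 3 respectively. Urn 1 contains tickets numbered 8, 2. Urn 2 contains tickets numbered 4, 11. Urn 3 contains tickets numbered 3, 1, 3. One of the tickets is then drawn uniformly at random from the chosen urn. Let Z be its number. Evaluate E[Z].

14/3

E[Z | urn 1] = (8+2)/2 = 5.
E[Z | urn 2] = (4+11)/2 = 15/2.
E[Z | urn 3] = (3+1+3)/3 = 7/3.
E[Z] = (1/10)·(5) + (2/5)·(15/2) + (1/2)·(7/3) = 14/3.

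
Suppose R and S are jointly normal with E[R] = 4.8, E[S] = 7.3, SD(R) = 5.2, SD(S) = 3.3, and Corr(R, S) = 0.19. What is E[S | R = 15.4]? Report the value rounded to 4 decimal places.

The regression of S on R has slope ρ·σ_S/σ_R and passes through (μ_R, μ_S).
E[S | R=15.4] = 7.3 + (0.19)·(3.3/5.2)·(15.4 − (4.8)) = 7.3 + (0.12058)·(10.6) = 8.5781.

8.5781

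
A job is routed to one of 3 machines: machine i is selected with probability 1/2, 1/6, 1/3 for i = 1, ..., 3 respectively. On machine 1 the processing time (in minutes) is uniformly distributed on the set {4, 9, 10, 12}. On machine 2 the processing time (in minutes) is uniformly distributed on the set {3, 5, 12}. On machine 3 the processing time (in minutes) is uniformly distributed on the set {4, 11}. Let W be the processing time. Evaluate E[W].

575/72

E[W | machine 1] = (4+9+10+12)/4 = 35/4.
E[W | machine 2] = (3+5+12)/3 = 20/3.
E[W | machine 3] = (4+11)/2 = 15/2.
By the law of total expectation,
E[W] = (1/2)·(35/4) + (1/6)·(20/3) + (1/3)·(15/2) = 575/72.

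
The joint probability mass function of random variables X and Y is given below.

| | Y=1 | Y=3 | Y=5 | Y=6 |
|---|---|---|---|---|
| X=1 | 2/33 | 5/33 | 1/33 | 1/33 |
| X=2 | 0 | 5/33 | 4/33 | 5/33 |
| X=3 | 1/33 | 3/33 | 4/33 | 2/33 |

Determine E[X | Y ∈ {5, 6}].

P(Y ∈ {5, 6}) = 17/33.
Σ X·P over the event = 1·(1/33) + 1·(1/33) + 2·(4/33) + 2·(5/33) + 3·(4/33) + 3·(2/33) = 38/33.
E[X | Y ∈ {5, 6}] = (38/33) / (17/33) = 38/17.

38/17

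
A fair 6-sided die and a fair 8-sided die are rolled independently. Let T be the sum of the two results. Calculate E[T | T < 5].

10/3

P(T < 5) = 1/8.
Σ over the event: 2·1/48 + 3·1/24 + 4·1/16 = 5/12.
E[T | T < 5] = (5/12) / (1/8) = 10/3.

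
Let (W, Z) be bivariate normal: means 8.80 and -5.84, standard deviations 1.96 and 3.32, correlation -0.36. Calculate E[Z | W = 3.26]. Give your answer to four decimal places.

-2.4617

For a bivariate normal, E[Z | W=x] = μ_Z + ρ·(σ_Z/σ_W)·(x − μ_W).
E[Z | W=3.26] = -5.84 + (-0.36)·(3.32/1.96)·(3.26 − (8.80)) = -5.84 + (-0.6098)·(-5.54) = -2.4617.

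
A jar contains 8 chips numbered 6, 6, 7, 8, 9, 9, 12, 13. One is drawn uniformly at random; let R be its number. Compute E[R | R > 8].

43/4

P(R > 8) = 1/2.
Σ over the event: 9·1/4 + 12·1/8 + 13·1/8 = 43/8.
E[R | R > 8] = (43/8) / (1/2) = 43/4.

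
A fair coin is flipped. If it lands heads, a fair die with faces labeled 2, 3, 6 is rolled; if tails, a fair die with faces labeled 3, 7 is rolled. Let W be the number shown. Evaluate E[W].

E[W | heads] = (2+3+6)/3 = 11/3.
E[W | tails] = (3+7)/2 = 5.
By the law of total expectation,
E[W] = (1/2)·(11/3) + (1/2)·(5) = 13/3.

13/3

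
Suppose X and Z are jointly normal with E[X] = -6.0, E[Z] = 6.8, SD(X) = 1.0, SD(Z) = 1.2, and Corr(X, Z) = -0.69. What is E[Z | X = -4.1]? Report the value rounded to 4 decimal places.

E[Z | X=x] = μ_Z + ρ(σ_Z/σ_X)(x − μ_X) for jointly normal variables.
E[Z | X=-4.1] = 6.8 + (-0.69)·(1.2/1.0)·(-4.1 − (-6.0)) = 6.8 + (-0.828)·(1.9) = 5.2268.

5.2268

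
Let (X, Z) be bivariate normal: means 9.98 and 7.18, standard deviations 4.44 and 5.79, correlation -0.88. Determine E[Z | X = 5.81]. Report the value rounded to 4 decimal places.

11.9654

For a bivariate normal, E[Z | X=x] = μ_Z + ρ·(σ_Z/σ_X)·(x − μ_X).
E[Z | X=5.81] = 7.18 + (-0.88)·(5.79/4.44)·(5.81 − (9.98)) = 7.18 + (-1.14757)·(-4.17) = 11.9654.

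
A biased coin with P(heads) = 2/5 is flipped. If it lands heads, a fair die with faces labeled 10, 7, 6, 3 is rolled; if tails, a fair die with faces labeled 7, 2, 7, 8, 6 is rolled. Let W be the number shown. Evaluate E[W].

31/5

E[W | heads] = (10+7+6+3)/4 = 13/2.
E[W | tails] = (7+2+7+8+6)/5 = 6.
E[W] = (2/5)·(13/2) + (3/5)·(6) = 31/5.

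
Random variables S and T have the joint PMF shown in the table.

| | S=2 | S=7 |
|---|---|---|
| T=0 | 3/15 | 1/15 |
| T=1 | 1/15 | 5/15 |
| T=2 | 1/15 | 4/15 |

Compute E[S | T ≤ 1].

5

P(T ≤ 1) = 2/3.
Σ S·P over the event = 2·(3/15) + 2·(1/15) + 7·(1/15) + 7·(5/15) = 10/3.
E[S | T ≤ 1] = (10/3) / (2/3) = 5.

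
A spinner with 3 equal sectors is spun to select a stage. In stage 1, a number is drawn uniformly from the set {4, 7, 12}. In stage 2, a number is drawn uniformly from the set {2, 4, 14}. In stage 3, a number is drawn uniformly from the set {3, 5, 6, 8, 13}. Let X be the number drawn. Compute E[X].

64/9

E[X | stage 1] = (4+7+12)/3 = 23/3.
E[X | stage 2] = (2+4+14)/3 = 20/3.
E[X | stage 3] = (3+5+6+8+13)/5 = 7.
E[X] = (1/3)·(23/3) + (1/3)·(20/3) + (1/3)·(7) = 64/9.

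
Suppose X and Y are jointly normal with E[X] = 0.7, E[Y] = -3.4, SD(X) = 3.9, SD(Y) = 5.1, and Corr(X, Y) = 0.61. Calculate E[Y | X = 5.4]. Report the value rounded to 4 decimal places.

0.3492

E[Y | X=x] = μ_Y + ρ(σ_Y/σ_X)(x − μ_X) for jointly normal variables.
E[Y | X=5.4] = -3.4 + (0.61)·(5.1/3.9)·(5.4 − (0.7)) = -3.4 + (0.797692)·(4.7) = 0.3492.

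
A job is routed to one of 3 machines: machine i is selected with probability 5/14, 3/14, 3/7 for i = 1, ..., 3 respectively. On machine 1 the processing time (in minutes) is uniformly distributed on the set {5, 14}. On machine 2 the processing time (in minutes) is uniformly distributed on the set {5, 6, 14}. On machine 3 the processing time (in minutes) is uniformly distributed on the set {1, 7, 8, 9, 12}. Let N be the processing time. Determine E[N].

167/20

E[N | machine 1] = (5+14)/2 = 19/2.
E[N | machine 2] = (5+6+14)/3 = 25/3.
E[N | machine 3] = (1+7+8+9+12)/5 = 37/5.
E[N] = (5/14)·(19/2) + (3/14)·(25/3) + (3/7)·(37/5) = 167/20.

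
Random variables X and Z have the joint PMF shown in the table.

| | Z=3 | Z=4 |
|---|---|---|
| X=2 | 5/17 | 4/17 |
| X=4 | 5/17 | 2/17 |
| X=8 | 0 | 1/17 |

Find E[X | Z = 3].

P(Z = 3) = 10/17.
Summing X·P(X=x,Z=y) over the conditioning event gives 30/17.
E[X | Z = 3] = (30/17) / (10/17) = 3.

3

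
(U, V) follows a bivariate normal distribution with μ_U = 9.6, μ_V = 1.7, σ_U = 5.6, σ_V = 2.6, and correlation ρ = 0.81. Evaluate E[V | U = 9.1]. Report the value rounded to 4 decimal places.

1.5120

The regression of V on U has slope ρ·σ_V/σ_U and passes through (μ_U, μ_V).
E[V | U=9.1] = 1.7 + (0.81)·(2.6/5.6)·(9.1 − (9.6)) = 1.7 + (0.37607)·(-0.5) = 1.5120.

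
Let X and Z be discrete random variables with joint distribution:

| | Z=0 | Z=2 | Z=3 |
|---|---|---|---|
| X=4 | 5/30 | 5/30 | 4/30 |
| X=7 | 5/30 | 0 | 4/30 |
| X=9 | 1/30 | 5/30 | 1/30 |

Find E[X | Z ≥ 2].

P(Z ≥ 2) = 19/30.
Summing X·P(X=x,Z=y) over the conditioning event gives 59/15.
E[X | Z ≥ 2] = (59/15) / (19/30) = 118/19.

118/19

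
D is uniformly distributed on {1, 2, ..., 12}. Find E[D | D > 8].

Given D > 8, D is equally likely to be any of {9, 10, 11, 12}.
E[D | D > 8] = (9 + 10 + 11 + 12) / 4 = 21/2.

21/2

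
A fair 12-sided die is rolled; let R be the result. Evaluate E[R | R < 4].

Given R < 4, R is equally likely to be any of {1, 2, 3}.
E[R | R < 4] = (1 + 2 + 3) / 3 = 2.

2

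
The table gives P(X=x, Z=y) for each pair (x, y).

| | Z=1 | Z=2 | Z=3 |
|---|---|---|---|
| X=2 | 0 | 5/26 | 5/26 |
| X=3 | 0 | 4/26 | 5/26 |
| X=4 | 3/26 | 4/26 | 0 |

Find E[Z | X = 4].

11/7

P(X = 4) = 7/26.
Summing Z·P(X=x,Z=y) over the conditioning event gives 11/26.
E[Z | X = 4] = (11/26) / (7/26) = 11/7.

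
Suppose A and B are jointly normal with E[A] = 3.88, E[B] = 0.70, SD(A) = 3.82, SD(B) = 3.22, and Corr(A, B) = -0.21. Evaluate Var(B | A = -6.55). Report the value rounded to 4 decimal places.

Var(B | A=x) = (1 − ρ²)·σ_B².
Var(B | A=-6.55) = (3.22)²·(1 − (-0.21)²) = 10.3684·0.9559 = 9.9112.

9.9112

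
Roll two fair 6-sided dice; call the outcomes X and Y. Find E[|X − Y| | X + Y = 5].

Outcomes with X + Y = 5: (1,4), (2,3), (3,2), (4,1), each with probability 1/36.
E[|X − Y| | X + Y = 5] = (3 + 1 + 1 + 3) / 4 = 2.

2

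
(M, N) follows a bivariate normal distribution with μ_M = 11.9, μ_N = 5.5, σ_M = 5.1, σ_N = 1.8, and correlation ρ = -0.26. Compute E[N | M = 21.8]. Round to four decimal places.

For a bivariate normal, E[N | M=x] = μ_N + ρ·(σ_N/σ_M)·(x − μ_M).
E[N | M=21.8] = 5.5 + (-0.26)·(1.8/5.1)·(21.8 − (11.9)) = 5.5 + (-0.091765)·(9.9) = 4.5915.

4.5915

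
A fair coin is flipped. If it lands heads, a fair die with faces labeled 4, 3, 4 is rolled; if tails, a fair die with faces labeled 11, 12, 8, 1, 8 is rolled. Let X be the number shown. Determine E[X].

E[X | heads] = (4+3+4)/3 = 11/3.
E[X | tails] = (11+12+8+1+8)/5 = 8.
By the law of total expectation,
E[X] = (1/2)·(11/3) + (1/2)·(8) = 35/6.

35/6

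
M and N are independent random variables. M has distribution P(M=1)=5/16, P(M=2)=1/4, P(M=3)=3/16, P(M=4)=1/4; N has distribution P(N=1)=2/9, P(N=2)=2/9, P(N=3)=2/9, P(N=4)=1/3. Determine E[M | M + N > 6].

107/29

P(M + N > 6) = 29/144.
Summing M·P(x,y) over outcomes with M + N > 6 gives 107/144.
E[M | M + N > 6] = (107/144) / (29/144) = 107/29.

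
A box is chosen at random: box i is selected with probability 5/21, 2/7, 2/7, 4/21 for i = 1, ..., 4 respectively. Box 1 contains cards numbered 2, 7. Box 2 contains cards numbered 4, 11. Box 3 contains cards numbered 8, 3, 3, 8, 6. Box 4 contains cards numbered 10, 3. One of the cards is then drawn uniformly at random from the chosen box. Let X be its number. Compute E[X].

1271/210

E[X | box 1] = (2+7)/2 = 9/2.
E[X | box 2] = (4+11)/2 = 15/2.
E[X | box 3] = (8+3+3+8+6)/5 = 28/5.
E[X | box 4] = (10+3)/2 = 13/2.
E[X] = (5/21)·(9/2) + (2/7)·(15/2) + (2/7)·(28/5) + (4/21)·(13/2) = 1271/210.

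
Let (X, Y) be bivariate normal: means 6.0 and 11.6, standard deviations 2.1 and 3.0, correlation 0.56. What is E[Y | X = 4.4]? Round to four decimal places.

10.3200

For a bivariate normal, E[Y | X=x] = μ_Y + ρ·(σ_Y/σ_X)·(x − μ_X).
E[Y | X=4.4] = 11.6 + (0.56)·(3.0/2.1)·(4.4 − (6.0)) = 11.6 + (0.8)·(-1.6) = 10.3200.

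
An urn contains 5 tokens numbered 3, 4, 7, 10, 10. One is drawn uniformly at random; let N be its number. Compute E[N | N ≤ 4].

P(N ≤ 4) = 2/5.
Σ over the event: 3·1/5 + 4·1/5 = 7/5.
E[N | N ≤ 4] = (7/5) / (2/5) = 7/2.

7/2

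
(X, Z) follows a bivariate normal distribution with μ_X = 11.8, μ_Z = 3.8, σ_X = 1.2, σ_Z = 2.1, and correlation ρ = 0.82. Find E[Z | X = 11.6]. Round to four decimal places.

E[Z | X=x] = μ_Z + ρ(σ_Z/σ_X)(x − μ_X) for jointly normal variables.
E[Z | X=11.6] = 3.8 + (0.82)·(2.1/1.2)·(11.6 − (11.8)) = 3.8 + (1.435)·(-0.2) = 3.5130.

3.5130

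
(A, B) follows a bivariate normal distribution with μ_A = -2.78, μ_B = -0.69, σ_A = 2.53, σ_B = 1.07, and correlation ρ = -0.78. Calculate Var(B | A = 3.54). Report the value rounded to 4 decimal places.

0.4483

The conditional variance in a bivariate normal is σ_B²(1 − ρ²), independent of x.
Var(B | A=3.54) = (1.07)²·(1 − (-0.78)²) = 1.1449·0.3916 = 0.4483.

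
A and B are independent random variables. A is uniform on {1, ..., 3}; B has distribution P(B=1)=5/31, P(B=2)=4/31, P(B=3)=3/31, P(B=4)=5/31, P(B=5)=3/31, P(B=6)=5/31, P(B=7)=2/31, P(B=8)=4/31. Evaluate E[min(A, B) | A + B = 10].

P(A + B = 10) = 2/31.
Summing min(A,B)·P(x,y) over outcomes with A + B = 10 gives 14/93.
E[min(A, B) | A + B = 10] = (14/93) / (2/31) = 7/3.

7/3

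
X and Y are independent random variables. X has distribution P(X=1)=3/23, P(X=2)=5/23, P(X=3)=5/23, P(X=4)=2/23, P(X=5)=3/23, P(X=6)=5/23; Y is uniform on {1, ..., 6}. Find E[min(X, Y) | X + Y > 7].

215/58

P(X + Y > 7) = 29/69.
Summing min(X,Y)·P(x,y) over outcomes with X + Y > 7 gives 215/138.
E[min(X, Y) | X + Y > 7] = (215/138) / (29/69) = 215/58.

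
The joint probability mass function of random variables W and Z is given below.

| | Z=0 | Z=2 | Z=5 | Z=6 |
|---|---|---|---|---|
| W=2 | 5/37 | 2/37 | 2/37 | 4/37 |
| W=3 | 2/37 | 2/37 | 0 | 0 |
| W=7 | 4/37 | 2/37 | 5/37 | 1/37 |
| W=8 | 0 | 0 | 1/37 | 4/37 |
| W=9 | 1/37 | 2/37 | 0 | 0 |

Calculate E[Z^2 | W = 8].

P(W = 8) = 5/37.
Σ Z^2·P over the event = 25·(1/37) + 36·(4/37) = 169/37.
E[Z^2 | W = 8] = (169/37) / (5/37) = 169/5.

169/5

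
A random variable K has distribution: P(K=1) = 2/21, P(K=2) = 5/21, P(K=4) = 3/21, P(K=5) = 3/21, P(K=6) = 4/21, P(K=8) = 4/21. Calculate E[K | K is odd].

P(K is odd) = 5/21.
Σ over the event: 1·2/21 + 5·1/7 = 17/21.
E[K | K is odd] = (17/21) / (5/21) = 17/5.

17/5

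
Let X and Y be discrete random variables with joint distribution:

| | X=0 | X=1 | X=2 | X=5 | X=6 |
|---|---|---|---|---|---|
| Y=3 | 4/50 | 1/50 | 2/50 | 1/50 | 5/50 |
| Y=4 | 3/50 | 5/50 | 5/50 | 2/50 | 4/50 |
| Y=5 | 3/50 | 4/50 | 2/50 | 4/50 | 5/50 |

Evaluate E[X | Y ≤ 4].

89/32

P(Y ≤ 4) = 16/25.
Summing X·P(X=x,Y=y) over the conditioning event gives 89/50.
E[X | Y ≤ 4] = (89/50) / (16/25) = 89/32.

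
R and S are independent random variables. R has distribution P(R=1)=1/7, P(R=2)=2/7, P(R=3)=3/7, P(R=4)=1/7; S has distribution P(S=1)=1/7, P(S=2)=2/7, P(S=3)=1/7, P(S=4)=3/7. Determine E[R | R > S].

P(R > S) = 15/49.
Summing R·P(x,y) over outcomes with R > S gives 47/49.
E[R | R > S] = (47/49) / (15/49) = 47/15.

47/15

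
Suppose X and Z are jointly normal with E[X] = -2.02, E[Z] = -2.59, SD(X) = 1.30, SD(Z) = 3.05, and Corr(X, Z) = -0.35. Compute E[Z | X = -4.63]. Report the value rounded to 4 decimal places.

E[Z | X=x] = μ_Z + ρ(σ_Z/σ_X)(x − μ_X) for jointly normal variables.
E[Z | X=-4.63] = -2.59 + (-0.35)·(3.05/1.30)·(-4.63 − (-2.02)) = -2.59 + (-0.82115)·(-2.61) = -0.4468.

-0.4468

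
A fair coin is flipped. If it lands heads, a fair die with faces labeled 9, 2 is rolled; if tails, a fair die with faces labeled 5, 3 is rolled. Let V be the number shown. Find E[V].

19/4

E[V | heads] = (9+2)/2 = 11/2.
E[V | tails] = (5+3)/2 = 4.
By the law of total expectation,
E[V] = (1/2)·(11/2) + (1/2)·(4) = 19/4.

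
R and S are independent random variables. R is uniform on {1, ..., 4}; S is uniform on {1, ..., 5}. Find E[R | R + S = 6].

5/2

Outcomes with R + S = 6: (1,5), (2,4), (3,3), (4,2), each with probability 1/20.
E[R | R + S = 6] = (1 + 2 + 3 + 4) / 4 = 5/2.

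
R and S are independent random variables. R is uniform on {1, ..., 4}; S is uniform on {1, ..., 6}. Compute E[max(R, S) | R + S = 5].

7/2

P(R + S = 5) = 1/6.
Summing max(R,S)·P(x,y) over outcomes with R + S = 5 gives 7/12.
E[max(R, S) | R + S = 5] = (7/12) / (1/6) = 7/2.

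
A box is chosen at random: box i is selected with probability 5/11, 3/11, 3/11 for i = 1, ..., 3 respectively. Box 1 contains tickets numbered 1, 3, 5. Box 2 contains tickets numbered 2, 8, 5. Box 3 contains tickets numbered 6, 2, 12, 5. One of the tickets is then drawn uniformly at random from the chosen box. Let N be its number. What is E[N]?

195/44

E[N | box 1] = (1+3+5)/3 = 3.
E[N | box 2] = (2+8+5)/3 = 5.
E[N | box 3] = (6+2+12+5)/4 = 25/4.
By the law of total expectation,
E[N] = (5/11)·(3) + (3/11)·(5) + (3/11)·(25/4) = 195/44.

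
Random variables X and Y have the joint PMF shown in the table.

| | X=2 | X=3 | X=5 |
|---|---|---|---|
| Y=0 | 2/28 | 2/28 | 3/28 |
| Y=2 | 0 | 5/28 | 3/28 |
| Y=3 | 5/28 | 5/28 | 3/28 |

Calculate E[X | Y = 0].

25/7

P(Y = 0) = 1/4.
Σ X·P over the event = 2·(2/28) + 3·(2/28) + 5·(3/28) = 25/28.
E[X | Y = 0] = (25/28) / (1/4) = 25/7.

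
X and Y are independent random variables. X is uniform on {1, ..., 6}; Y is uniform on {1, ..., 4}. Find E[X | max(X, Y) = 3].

12/5

P(max(X, Y) = 3) = 5/24.
Summing X·P(x,y) over outcomes with max(X, Y) = 3 gives 1/2.
E[X | max(X, Y) = 3] = (1/2) / (5/24) = 12/5.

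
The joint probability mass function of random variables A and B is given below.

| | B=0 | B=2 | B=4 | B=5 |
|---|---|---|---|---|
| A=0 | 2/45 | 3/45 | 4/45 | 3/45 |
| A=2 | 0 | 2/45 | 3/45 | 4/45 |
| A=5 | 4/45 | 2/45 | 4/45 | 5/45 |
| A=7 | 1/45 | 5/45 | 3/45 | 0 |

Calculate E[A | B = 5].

11/4

P(B = 5) = 4/15.
Σ A·P over the event = 0·(3/45) + 2·(4/45) + 5·(5/45) = 11/15.
E[A | B = 5] = (11/15) / (4/15) = 11/4.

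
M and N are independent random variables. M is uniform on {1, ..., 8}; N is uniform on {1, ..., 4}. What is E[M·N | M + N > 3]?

P(M + N > 3) = 29/32.
Summing MN·P(x,y) over outcomes with M + N > 3 gives 355/32.
E[M·N | M + N > 3] = (355/32) / (29/32) = 355/29.

355/29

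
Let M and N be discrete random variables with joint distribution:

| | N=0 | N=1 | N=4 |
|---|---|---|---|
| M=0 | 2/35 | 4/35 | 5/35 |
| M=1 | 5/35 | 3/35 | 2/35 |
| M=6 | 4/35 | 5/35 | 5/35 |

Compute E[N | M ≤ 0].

P(M ≤ 0) = 11/35.
Σ N·P over the event = 0·(2/35) + 1·(4/35) + 4·(5/35) = 24/35.
E[N | M ≤ 0] = (24/35) / (11/35) = 24/11.

24/11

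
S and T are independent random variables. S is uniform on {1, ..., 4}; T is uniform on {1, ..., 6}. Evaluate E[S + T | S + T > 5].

52/7

P(S + T > 5) = 7/12.
Summing (S+T)·P(x,y) over outcomes with S + T > 5 gives 13/3.
E[S + T | S + T > 5] = (13/3) / (7/12) = 52/7.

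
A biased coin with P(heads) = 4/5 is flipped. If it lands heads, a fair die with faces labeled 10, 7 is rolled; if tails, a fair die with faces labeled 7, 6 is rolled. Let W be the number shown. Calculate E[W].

81/10

E[W | heads] = (10+7)/2 = 17/2.
E[W | tails] = (7+6)/2 = 13/2.
E[W] = (4/5)·(17/2) + (1/5)·(13/2) = 81/10.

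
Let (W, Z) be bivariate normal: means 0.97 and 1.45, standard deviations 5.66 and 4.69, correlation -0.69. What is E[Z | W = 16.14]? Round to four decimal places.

The regression of Z on W has slope ρ·σ_Z/σ_W and passes through (μ_W, μ_Z).
E[Z | W=16.14] = 1.45 + (-0.69)·(4.69/5.66)·(16.14 − (0.97)) = 1.45 + (-0.57175)·(15.17) = -7.2234.

-7.2234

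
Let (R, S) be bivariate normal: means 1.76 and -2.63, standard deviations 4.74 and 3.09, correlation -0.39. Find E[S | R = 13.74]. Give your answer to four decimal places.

-5.6758

E[S | R=x] = μ_S + ρ(σ_S/σ_R)(x − μ_R) for jointly normal variables.
E[S | R=13.74] = -2.63 + (-0.39)·(3.09/4.74)·(13.74 − (1.76)) = -2.63 + (-0.25424)·(11.98) = -5.6758.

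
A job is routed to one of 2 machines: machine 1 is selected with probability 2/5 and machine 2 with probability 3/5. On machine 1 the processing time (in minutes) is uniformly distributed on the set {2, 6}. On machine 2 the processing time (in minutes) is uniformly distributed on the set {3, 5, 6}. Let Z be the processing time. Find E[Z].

22/5

E[Z | machine 1] = (2+6)/2 = 4.
E[Z | machine 2] = (3+5+6)/3 = 14/3.
By the law of total expectation,
E[Z] = (2/5)·(4) + (3/5)·(14/3) = 22/5.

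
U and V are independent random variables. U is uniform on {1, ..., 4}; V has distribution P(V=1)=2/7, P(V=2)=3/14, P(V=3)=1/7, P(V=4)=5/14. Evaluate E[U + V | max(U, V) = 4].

182/29

P(max(U, V) = 4) = 29/56.
Summing (U+V)·P(x,y) over outcomes with max(U, V) = 4 gives 13/4.
E[U + V | max(U, V) = 4] = (13/4) / (29/56) = 182/29.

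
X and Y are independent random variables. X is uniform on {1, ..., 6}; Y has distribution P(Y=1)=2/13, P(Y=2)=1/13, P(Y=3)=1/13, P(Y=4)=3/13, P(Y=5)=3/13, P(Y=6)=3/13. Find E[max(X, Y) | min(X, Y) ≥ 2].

278/55

P(min(X, Y) ≥ 2) = 55/78.
Summing max(X,Y)·P(x,y) over outcomes with min(X, Y) ≥ 2 gives 139/39.
E[max(X, Y) | min(X, Y) ≥ 2] = (139/39) / (55/78) = 278/55.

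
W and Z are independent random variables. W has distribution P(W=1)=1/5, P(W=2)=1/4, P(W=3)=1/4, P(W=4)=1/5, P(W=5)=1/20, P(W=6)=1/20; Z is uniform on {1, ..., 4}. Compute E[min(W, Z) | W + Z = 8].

7/2

P(W + Z = 8) = 3/40.
Summing min(W,Z)·P(x,y) over outcomes with W + Z = 8 gives 21/80.
E[min(W, Z) | W + Z = 8] = (21/80) / (3/40) = 7/2.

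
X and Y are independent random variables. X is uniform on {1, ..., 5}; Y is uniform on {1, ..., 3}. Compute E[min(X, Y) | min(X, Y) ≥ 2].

19/8

Outcomes with min(X, Y) ≥ 2: (2,2), (2,3), (3,2), (3,3), (4,2), (4,3), (5,2), (5,3), each with probability 1/15.
E[min(X, Y) | min(X, Y) ≥ 2] = (2 + 2 + 2 + 3 + 2 + 3 + 2 + 3) / 8 = 19/8.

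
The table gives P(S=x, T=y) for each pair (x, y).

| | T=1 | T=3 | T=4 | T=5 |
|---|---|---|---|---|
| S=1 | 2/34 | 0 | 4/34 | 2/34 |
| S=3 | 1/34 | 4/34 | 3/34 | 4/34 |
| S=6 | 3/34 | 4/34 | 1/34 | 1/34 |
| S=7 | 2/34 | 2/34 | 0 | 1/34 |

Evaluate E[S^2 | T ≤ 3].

55/2

P(T ≤ 3) = 9/17.
Σ S^2·P over the event = 1·(2/34) + 9·(1/34) + 9·(4/34) + 36·(3/34) + 36·(4/34) + 49·(2/34) + 49·(2/34) = 495/34.
E[S^2 | T ≤ 3] = (495/34) / (9/17) = 55/2.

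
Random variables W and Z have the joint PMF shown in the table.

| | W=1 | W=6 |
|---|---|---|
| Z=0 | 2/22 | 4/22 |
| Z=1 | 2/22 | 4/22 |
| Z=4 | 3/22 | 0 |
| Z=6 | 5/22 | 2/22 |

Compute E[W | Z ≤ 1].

P(Z ≤ 1) = 6/11.
Σ W·P over the event = 1·(2/22) + 1·(2/22) + 6·(4/22) + 6·(4/22) = 26/11.
E[W | Z ≤ 1] = (26/11) / (6/11) = 13/3.

13/3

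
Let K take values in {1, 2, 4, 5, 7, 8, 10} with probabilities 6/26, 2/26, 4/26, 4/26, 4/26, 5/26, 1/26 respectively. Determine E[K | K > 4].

7

P(K > 4) = 7/13.
Σ over the event: 5·2/13 + 7·2/13 + 8·5/26 + 10·1/26 = 49/13.
E[K | K > 4] = (49/13) / (7/13) = 7.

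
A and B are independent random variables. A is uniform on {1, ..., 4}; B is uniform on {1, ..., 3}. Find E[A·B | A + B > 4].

Outcomes with A + B > 4: (2,3), (3,2), (3,3), (4,1), (4,2), (4,3), each with probability 1/12.
E[A·B | A + B > 4] = (6 + 6 + 9 + 4 + 8 + 12) / 6 = 15/2.

15/2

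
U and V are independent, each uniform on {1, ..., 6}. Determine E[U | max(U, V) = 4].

22/7

Outcomes with max(U, V) = 4: (1,4), (2,4), (3,4), (4,1), (4,2), (4,3), (4,4), each with probability 1/36.
E[U | max(U, V) = 4] = (1 + 2 + 3 + 4 + 4 + 4 + 4) / 7 = 22/7.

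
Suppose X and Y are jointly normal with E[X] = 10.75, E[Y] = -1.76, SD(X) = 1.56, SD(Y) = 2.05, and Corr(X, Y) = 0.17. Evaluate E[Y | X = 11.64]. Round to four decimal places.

-1.5612

The regression of Y on X has slope ρ·σ_Y/σ_X and passes through (μ_X, μ_Y).
E[Y | X=11.64] = -1.76 + (0.17)·(2.05/1.56)·(11.64 − (10.75)) = -1.76 + (0.2234)·(0.89) = -1.5612.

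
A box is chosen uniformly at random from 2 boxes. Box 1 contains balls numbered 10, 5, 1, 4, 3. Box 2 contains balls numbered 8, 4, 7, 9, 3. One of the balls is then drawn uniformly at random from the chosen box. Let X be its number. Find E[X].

E[X | box 1] = (10+5+1+4+3)/5 = 23/5.
E[X | box 2] = (8+4+7+9+3)/5 = 31/5.
By the law of total expectation,
E[X] = (1/2)·(23/5) + (1/2)·(31/5) = 27/5.

27/5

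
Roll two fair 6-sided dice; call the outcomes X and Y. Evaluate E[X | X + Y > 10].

P(X + Y > 10) = 1/12.
Summing X·P(x,y) over outcomes with X + Y > 10 gives 17/36.
E[X | X + Y > 10] = (17/36) / (1/12) = 17/3.

17/3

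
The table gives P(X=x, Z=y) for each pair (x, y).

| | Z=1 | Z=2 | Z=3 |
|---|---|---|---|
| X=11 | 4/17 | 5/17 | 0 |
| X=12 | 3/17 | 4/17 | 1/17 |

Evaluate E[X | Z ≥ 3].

12

P(Z ≥ 3) = 1/17.
Σ X·P over the event = 12·(1/17) = 12/17.
E[X | Z ≥ 3] = (12/17) / (1/17) = 12.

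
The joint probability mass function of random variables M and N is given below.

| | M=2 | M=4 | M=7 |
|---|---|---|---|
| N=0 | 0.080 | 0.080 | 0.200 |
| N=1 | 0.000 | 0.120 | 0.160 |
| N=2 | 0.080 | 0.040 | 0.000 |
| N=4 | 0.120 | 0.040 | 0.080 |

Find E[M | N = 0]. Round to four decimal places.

5.2222

P(N = 0) = 0.360.
Σ M·P over the event = 2·(0.080) + 4·(0.080) + 7·(0.200) = 1.880.
E[M | N = 0] = (1.880) / (0.360) = 5.2222.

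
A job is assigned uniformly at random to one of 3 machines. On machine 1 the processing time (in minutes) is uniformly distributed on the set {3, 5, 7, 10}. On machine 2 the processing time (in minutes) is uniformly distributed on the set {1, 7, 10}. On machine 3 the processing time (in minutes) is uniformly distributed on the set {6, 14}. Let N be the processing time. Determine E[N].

E[N | machine 1] = (3+5+7+10)/4 = 25/4.
E[N | machine 2] = (1+7+10)/3 = 6.
E[N | machine 3] = (6+14)/2 = 10.
By the law of total expectation,
E[N] = (1/3)·(25/4) + (1/3)·(6) + (1/3)·(10) = 89/12.

89/12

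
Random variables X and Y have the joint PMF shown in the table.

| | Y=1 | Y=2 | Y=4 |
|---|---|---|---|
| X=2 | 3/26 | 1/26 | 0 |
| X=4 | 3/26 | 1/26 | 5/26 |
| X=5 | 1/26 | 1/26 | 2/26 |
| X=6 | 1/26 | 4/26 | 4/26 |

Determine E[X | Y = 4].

P(Y = 4) = 11/26.
Σ X·P over the event = 4·(5/26) + 5·(2/26) + 6·(4/26) = 27/13.
E[X | Y = 4] = (27/13) / (11/26) = 54/11.

54/11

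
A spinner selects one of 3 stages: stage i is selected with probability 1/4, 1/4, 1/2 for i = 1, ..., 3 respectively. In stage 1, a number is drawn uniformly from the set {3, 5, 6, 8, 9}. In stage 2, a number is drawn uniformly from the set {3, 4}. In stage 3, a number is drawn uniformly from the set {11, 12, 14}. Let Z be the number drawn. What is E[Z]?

E[Z | stage 1] = (3+5+6+8+9)/5 = 31/5.
E[Z | stage 2] = (3+4)/2 = 7/2.
E[Z | stage 3] = (11+12+14)/3 = 37/3.
E[Z] = (1/4)·(31/5) + (1/4)·(7/2) + (1/2)·(37/3) = 1031/120.

1031/120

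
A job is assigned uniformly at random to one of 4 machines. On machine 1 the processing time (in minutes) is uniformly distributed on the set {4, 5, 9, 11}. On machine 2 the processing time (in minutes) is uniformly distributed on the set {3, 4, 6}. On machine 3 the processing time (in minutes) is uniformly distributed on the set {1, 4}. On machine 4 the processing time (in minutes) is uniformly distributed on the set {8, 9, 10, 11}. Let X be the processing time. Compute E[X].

283/48

E[X | machine 1] = (4+5+9+11)/4 = 29/4.
E[X | machine 2] = (3+4+6)/3 = 13/3.
E[X | machine 3] = (1+4)/2 = 5/2.
E[X | machine 4] = (8+9+10+11)/4 = 19/2.
E[X] = (1/4)·(29/4) + (1/4)·(13/3) + (1/4)·(5/2) + (1/4)·(19/2) = 283/48.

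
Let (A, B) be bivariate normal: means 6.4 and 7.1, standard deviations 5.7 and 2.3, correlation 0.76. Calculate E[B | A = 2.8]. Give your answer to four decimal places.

5.9960

E[B | A=x] = μ_B + ρ(σ_B/σ_A)(x − μ_A) for jointly normal variables.
E[B | A=2.8] = 7.1 + (0.76)·(2.3/5.7)·(2.8 − (6.4)) = 7.1 + (0.30667)·(-3.6) = 5.9960.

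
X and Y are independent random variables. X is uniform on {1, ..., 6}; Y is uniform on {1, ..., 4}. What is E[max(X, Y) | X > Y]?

P(X > Y) = 7/12.
Summing max(X,Y)·P(x,y) over outcomes with X > Y gives 8/3.
E[max(X, Y) | X > Y] = (8/3) / (7/12) = 32/7.

32/7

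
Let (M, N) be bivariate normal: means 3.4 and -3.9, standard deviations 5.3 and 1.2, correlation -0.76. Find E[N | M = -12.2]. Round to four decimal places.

E[N | M=x] = μ_N + ρ(σ_N/σ_M)(x − μ_M) for jointly normal variables.
E[N | M=-12.2] = -3.9 + (-0.76)·(1.2/5.3)·(-12.2 − (3.4)) = -3.9 + (-0.17208)·(-15.6) = -1.2156.

-1.2156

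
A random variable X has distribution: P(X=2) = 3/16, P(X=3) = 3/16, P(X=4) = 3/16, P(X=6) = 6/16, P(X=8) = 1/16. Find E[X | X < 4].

P(X < 4) = 3/8.
Σ over the event: 2·3/16 + 3·3/16 = 15/16.
E[X | X < 4] = (15/16) / (3/8) = 5/2.

5/2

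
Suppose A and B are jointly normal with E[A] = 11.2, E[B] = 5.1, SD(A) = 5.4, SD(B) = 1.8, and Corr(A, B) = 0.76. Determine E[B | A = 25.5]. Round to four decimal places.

E[B | A=x] = μ_B + ρ(σ_B/σ_A)(x − μ_A) for jointly normal variables.
E[B | A=25.5] = 5.1 + (0.76)·(1.8/5.4)·(25.5 − (11.2)) = 5.1 + (0.253333)·(14.3) = 8.7227.

8.7227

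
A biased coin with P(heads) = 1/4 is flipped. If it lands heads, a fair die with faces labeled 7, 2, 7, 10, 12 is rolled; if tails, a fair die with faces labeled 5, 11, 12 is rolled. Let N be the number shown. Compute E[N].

E[N | heads] = (7+2+7+10+12)/5 = 38/5.
E[N | tails] = (5+11+12)/3 = 28/3.
E[N] = (1/4)·(38/5) + (3/4)·(28/3) = 89/10.

89/10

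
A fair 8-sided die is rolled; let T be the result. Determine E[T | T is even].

5

Given T is even, T is equally likely to be any of {2, 4, 6, 8}.
E[T | T is even] = (2 + 4 + 6 + 8) / 4 = 5.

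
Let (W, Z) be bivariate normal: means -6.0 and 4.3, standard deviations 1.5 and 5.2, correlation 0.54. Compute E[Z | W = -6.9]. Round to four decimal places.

2.6152

For a bivariate normal, E[Z | W=x] = μ_Z + ρ·(σ_Z/σ_W)·(x − μ_W).
E[Z | W=-6.9] = 4.3 + (0.54)·(5.2/1.5)·(-6.9 − (-6.0)) = 4.3 + (1.872)·(-0.9) = 2.6152.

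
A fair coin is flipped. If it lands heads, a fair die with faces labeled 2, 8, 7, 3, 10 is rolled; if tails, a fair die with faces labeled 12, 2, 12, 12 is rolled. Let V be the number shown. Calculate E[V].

31/4

E[V | heads] = (2+8+7+3+10)/5 = 6.
E[V | tails] = (12+2+12+12)/4 = 19/2.
E[V] = (1/2)·(6) + (1/2)·(19/2) = 31/4.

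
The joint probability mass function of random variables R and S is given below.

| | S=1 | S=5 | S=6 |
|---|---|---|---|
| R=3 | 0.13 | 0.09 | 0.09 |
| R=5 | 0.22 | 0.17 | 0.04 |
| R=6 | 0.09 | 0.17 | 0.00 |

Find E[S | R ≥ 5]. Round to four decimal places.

P(R ≥ 5) = 0.69.
Σ S·P over the event = 1·(0.22) + 5·(0.17) + 6·(0.04) + 1·(0.09) + 5·(0.17) = 2.25.
E[S | R ≥ 5] = (2.25) / (0.69) = 3.2609.

3.2609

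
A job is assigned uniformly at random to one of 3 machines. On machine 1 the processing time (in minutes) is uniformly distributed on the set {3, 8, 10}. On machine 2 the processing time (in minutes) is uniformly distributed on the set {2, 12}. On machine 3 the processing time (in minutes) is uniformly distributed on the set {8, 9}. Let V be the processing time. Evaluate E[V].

E[V | machine 1] = (3+8+10)/3 = 7.
E[V | machine 2] = (2+12)/2 = 7.
E[V | machine 3] = (8+9)/2 = 17/2.
By the law of total expectation,
E[V] = (1/3)·(7) + (1/3)·(7) + (1/3)·(17/2) = 15/2.

15/2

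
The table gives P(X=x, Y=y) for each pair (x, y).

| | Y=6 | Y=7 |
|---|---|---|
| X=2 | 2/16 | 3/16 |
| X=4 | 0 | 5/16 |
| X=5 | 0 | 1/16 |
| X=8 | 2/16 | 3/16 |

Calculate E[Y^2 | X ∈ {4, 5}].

P(X ∈ {4, 5}) = 3/8.
Σ Y^2·P over the event = 49·(5/16) + 49·(1/16) = 147/8.
E[Y^2 | X ∈ {4, 5}] = (147/8) / (3/8) = 49.

49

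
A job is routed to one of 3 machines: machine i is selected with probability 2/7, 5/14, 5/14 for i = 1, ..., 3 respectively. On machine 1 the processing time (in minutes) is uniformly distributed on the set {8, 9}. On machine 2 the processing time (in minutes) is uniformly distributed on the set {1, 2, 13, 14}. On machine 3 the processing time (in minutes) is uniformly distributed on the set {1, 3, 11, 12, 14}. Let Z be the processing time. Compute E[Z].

E[Z | machine 1] = (8+9)/2 = 17/2.
E[Z | machine 2] = (1+2+13+14)/4 = 15/2.
E[Z | machine 3] = (1+3+11+12+14)/5 = 41/5.
E[Z] = (2/7)·(17/2) + (5/14)·(15/2) + (5/14)·(41/5) = 225/28.

225/28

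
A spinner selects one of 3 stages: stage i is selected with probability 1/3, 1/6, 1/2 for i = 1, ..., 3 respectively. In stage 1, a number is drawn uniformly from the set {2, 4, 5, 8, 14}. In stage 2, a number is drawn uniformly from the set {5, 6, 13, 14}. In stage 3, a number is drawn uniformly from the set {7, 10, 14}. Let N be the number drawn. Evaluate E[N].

179/20

E[N | stage 1] = (2+4+5+8+14)/5 = 33/5.
E[N | stage 2] = (5+6+13+14)/4 = 19/2.
E[N | stage 3] = (7+10+14)/3 = 31/3.
E[N] = (1/3)·(33/5) + (1/6)·(19/2) + (1/2)·(31/3) = 179/20.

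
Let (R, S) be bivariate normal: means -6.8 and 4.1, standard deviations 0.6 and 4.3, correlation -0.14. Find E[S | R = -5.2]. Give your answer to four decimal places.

2.4947

For a bivariate normal, E[S | R=x] = μ_S + ρ·(σ_S/σ_R)·(x − μ_R).
E[S | R=-5.2] = 4.1 + (-0.14)·(4.3/0.6)·(-5.2 − (-6.8)) = 4.1 + (-1.0033)·(1.6) = 2.4947.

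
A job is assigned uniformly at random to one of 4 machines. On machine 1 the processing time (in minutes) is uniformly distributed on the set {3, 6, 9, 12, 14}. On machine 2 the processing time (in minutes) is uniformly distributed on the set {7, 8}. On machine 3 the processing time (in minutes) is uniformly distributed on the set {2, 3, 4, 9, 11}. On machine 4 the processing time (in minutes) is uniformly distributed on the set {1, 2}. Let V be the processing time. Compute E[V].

59/10

E[V | machine 1] = (3+6+9+12+14)/5 = 44/5.
E[V | machine 2] = (7+8)/2 = 15/2.
E[V | machine 3] = (2+3+4+9+11)/5 = 29/5.
E[V | machine 4] = (1+2)/2 = 3/2.
By the law of total expectation,
E[V] = (1/4)·(44/5) + (1/4)·(15/2) + (1/4)·(29/5) + (1/4)·(3/2) = 59/10.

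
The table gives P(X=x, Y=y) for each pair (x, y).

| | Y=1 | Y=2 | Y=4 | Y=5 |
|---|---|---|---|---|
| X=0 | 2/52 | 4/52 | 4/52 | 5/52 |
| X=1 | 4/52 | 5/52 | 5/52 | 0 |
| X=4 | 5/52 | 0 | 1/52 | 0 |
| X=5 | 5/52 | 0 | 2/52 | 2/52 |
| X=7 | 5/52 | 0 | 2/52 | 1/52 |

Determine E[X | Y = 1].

4

P(Y = 1) = 21/52.
Σ X·P over the event = 0·(2/52) + 1·(4/52) + 4·(5/52) + 5·(5/52) + 7·(5/52) = 21/13.
E[X | Y = 1] = (21/13) / (21/52) = 4.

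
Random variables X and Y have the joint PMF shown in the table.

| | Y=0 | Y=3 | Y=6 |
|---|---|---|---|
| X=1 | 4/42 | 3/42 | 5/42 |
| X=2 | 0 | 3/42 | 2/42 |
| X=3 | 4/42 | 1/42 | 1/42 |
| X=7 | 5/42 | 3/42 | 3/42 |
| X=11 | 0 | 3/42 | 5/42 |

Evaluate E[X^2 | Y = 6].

P(Y = 6) = 8/21.
Summing X^2·P(X=x,Y=y) over the conditioning event gives 129/7.
E[X^2 | Y = 6] = (129/7) / (8/21) = 387/8.

387/8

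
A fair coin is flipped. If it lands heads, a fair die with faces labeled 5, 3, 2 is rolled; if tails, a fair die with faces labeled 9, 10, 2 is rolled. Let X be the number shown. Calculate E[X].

E[X | heads] = (5+3+2)/3 = 10/3.
E[X | tails] = (9+10+2)/3 = 7.
E[X] = (1/2)·(10/3) + (1/2)·(7) = 31/6.

31/6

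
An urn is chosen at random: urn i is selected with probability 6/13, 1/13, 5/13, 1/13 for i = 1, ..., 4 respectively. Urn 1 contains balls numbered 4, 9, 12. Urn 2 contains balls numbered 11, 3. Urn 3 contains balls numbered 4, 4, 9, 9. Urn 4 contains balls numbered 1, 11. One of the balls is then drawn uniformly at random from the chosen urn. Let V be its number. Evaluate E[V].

191/26

E[V | urn 1] = (4+9+12)/3 = 25/3.
E[V | urn 2] = (11+3)/2 = 7.
E[V | urn 3] = (4+4+9+9)/4 = 13/2.
E[V | urn 4] = (1+11)/2 = 6.
By the law of total expectation,
E[V] = (6/13)·(25/3) + (1/13)·(7) + (5/13)·(13/2) + (1/13)·(6) = 191/26.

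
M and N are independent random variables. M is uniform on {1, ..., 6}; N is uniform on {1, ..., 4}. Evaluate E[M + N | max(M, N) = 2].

Outcomes with max(M, N) = 2: (1,2), (2,1), (2,2), each with probability 1/24.
E[M + N | max(M, N) = 2] = (3 + 3 + 4) / 3 = 10/3.

10/3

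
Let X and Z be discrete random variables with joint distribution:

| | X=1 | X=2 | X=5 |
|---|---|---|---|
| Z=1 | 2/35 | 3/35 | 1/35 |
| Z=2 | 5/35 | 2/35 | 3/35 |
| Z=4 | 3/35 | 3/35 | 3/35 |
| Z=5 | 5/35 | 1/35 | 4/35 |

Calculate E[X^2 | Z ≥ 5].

109/10

P(Z ≥ 5) = 2/7.
Σ X^2·P over the event = 1·(5/35) + 4·(1/35) + 25·(4/35) = 109/35.
E[X^2 | Z ≥ 5] = (109/35) / (2/7) = 109/10.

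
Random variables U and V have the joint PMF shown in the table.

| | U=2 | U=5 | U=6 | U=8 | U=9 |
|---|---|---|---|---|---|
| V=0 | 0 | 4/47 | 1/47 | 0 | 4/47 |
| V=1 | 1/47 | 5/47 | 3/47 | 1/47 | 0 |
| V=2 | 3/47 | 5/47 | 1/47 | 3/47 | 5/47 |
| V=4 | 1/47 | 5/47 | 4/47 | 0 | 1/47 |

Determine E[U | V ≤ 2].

221/36

P(V ≤ 2) = 36/47.
Summing U·P(U=x,V=y) over the conditioning event gives 221/47.
E[U | V ≤ 2] = (221/47) / (36/47) = 221/36.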